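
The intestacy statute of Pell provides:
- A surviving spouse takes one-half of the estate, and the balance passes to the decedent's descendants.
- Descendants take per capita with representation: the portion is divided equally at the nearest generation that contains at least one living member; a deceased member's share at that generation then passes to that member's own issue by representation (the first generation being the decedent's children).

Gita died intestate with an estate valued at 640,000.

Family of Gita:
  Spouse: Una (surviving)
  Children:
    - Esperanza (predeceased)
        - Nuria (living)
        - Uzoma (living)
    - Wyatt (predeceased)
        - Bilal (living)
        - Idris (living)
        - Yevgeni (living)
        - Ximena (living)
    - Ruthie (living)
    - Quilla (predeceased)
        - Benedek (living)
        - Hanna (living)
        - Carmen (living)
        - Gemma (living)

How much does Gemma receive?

Una takes one-half of 640,000 = 320,000. The remaining 320,000 passes to the descendants.
The descendants' portion (320,000) is divided into 4 shares of 80,000: Ruthie takes 80,000; Esperanza's 80,000 share passes to Esperanza's issue; Wyatt's 80,000 share passes to Wyatt's issue; Quilla's 80,000 share passes to Quilla's issue.
Esperanza's share (80,000) is divided into 2 shares of 40,000: Nuria and Uzoma each take 40,000.
Wyatt's share (80,000) is divided into 4 shares of 20,000: Bilal, Idris, Yevgeni, and Ximena each take 20,000.
Quilla's share (80,000) is divided into 4 shares of 20,000: Benedek, Hanna, Carmen, and Gemma each take 20,000.

Gemma receives 20,000.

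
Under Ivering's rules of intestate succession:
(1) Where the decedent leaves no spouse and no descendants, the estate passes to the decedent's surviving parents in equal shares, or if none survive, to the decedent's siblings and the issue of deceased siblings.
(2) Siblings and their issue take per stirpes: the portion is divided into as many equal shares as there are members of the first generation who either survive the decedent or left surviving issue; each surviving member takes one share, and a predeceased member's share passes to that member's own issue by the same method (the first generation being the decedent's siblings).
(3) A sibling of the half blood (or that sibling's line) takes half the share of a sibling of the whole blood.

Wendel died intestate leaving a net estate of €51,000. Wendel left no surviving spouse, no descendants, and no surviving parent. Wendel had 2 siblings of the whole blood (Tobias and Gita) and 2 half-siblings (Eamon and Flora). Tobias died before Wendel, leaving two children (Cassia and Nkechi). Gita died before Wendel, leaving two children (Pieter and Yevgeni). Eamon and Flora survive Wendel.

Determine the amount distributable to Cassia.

Cassia receives €8,500.

The entire €51,000 passes to the siblings and their issue.
Counting each half-blood sibling's line as half a unit, there are 3 units in €51,000, so one unit is €17,000. Whole-blood lines (Tobias and Gita) take €17,000 each; half-blood lines (Eamon and Flora) take €8,500 each.
Tobias's share (€17,000) is divided into 2 shares of €8,500: Cassia and Nkechi each take €8,500.
Gita's share (€17,000) is divided into 2 shares of €8,500: Pieter and Yevgeni each take €8,500.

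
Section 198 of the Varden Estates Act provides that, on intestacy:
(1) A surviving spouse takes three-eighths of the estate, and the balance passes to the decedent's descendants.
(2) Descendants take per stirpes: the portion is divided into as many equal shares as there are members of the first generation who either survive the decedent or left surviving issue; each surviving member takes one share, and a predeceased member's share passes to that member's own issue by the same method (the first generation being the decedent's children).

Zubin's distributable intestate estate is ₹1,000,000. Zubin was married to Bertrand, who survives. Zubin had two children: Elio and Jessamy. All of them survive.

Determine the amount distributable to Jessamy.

Bertrand takes three-eighths of ₹1,000,000 = ₹375,000. The remaining ₹625,000 passes to the descendants.
The descendants' portion (₹625,000) is divided into 2 shares of ₹312,500: Elio and Jessamy each take ₹312,500.

Jessamy receives ₹312,500.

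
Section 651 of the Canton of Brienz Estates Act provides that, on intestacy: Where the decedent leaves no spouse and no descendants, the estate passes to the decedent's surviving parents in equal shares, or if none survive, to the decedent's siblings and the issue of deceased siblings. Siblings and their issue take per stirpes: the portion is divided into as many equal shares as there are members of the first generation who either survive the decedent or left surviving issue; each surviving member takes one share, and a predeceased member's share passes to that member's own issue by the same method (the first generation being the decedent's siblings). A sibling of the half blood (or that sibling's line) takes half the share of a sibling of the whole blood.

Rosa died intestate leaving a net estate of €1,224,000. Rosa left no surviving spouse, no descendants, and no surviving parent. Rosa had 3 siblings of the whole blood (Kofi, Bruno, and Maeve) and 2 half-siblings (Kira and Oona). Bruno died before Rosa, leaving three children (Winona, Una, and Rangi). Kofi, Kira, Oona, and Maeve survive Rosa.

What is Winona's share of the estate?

Winona receives €102,000.

The entire €1,224,000 passes to the siblings and their issue.
Counting each half-blood sibling's line as half a unit, there are 4 units in €1,224,000, so one unit is €306,000. Whole-blood lines (Kofi, Bruno, and Maeve) take €306,000 each; half-blood lines (Kira and Oona) take €153,000 each.
Bruno's share (€306,000) is divided into 3 shares of €102,000: Winona, Una, and Rangi each take €102,000.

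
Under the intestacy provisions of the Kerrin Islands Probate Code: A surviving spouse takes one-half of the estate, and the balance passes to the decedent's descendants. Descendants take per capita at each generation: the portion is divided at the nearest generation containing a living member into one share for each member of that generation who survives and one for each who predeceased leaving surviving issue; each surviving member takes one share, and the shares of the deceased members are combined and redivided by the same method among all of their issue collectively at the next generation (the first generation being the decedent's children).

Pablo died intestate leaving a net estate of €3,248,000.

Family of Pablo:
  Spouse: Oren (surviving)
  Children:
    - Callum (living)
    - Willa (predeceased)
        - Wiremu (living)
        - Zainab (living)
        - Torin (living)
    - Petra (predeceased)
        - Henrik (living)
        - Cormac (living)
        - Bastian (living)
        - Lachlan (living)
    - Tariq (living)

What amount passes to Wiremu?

Wiremu receives €116,000.

Oren takes one-half of €3,248,000 = €1,624,000. The remaining €1,624,000 passes to the descendants.
The descendants' portion (€1,624,000) is divided at the children's generation into 4 shares of €406,000. Callum and Tariq each take €406,000. The 2 shares of the deceased (Willa and Petra) are combined into a pool of €812,000.
That pool (€812,000) is divided at the grandchildren's generation equally among Wiremu, Zainab, Torin, Henrik, Cormac, Bastian, and Lachlan: €116,000 each.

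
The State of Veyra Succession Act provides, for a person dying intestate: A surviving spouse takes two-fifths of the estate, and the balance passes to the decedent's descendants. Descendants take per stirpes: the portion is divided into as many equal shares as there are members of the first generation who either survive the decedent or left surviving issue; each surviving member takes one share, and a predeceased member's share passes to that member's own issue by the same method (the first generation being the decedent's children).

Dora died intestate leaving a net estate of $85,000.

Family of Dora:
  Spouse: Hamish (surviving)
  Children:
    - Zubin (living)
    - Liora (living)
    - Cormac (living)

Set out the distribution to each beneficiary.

Hamish: $34,000; Zubin: $17,000; Liora: $17,000; Cormac: $17,000

Hamish takes two-fifths of $85,000 = $34,000. The remaining $51,000 passes to the descendants.
The descendants' portion ($51,000) is divided into 3 shares of $17,000: Zubin, Liora, and Cormac each take $17,000.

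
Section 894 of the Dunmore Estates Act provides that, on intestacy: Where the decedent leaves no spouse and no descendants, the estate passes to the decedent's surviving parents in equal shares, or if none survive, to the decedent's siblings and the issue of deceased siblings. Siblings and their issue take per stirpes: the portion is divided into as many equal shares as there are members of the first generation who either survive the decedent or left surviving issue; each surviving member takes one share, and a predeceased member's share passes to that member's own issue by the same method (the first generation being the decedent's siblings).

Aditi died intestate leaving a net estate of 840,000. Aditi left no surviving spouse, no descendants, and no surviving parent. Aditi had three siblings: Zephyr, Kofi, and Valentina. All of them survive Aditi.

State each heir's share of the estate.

The entire 840,000 passes to the siblings and their issue.
That amount (840,000) is divided into 3 shares of 280,000: Zephyr, Kofi, and Valentina each take 280,000.

Zephyr: 280,000; Kofi: 280,000; Valentina: 280,000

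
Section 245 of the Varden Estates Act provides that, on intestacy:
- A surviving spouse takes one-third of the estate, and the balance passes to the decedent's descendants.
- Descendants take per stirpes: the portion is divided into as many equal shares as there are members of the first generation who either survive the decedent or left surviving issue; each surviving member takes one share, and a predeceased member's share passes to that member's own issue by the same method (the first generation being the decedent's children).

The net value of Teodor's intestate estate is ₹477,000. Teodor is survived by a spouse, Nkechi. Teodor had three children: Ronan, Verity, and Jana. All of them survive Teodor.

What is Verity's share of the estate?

Verity receives ₹106,000.

Nkechi takes one-third of ₹477,000 = ₹159,000. The remaining ₹318,000 passes to the descendants.
The descendants' portion (₹318,000) is divided into 3 shares of ₹106,000: Ronan, Verity, and Jana each take ₹106,000.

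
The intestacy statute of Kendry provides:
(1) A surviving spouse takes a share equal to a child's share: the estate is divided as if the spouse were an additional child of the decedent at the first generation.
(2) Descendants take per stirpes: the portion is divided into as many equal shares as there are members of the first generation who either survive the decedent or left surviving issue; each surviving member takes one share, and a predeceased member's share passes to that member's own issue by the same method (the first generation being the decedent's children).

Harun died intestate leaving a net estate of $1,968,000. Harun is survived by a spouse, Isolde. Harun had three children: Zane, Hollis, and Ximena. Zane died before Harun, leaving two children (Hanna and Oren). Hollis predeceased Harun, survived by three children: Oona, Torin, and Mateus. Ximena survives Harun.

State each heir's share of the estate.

The spouse counts as an additional share at the children's level, so there are 4 primary shares of $492,000. Isolde takes one such share ($492,000).
The children's combined portion ($1,476,000) is divided into 3 shares of $492,000: Ximena takes $492,000; Zane's $492,000 share passes to Zane's issue; Hollis's $492,000 share passes to Hollis's issue.
Zane's share ($492,000) is divided into 2 shares of $246,000: Hanna and Oren each take $246,000.
Hollis's share ($492,000) is divided into 3 shares of $164,000: Oona, Torin, and Mateus each take $164,000.

Isolde: $492,000; Hanna: $246,000; Oren: $246,000; Oona: $164,000; Torin: $164,000; Mateus: $164,000; Ximena: $492,000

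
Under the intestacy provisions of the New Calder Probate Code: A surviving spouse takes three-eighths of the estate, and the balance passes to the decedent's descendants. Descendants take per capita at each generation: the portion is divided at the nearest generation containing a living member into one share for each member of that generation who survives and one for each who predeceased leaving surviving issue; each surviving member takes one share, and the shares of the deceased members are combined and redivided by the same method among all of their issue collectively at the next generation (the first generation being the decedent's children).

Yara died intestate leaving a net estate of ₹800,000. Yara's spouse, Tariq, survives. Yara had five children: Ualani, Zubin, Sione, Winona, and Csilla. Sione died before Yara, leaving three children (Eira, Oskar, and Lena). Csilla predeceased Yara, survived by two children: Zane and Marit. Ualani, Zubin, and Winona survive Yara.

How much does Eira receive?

Tariq takes three-eighths of ₹800,000 = ₹300,000. The remaining ₹500,000 passes to the descendants.
The descendants' portion (₹500,000) is divided at the children's generation into 5 shares of ₹100,000. Ualani, Zubin, and Winona each take ₹100,000. The 2 shares of the deceased (Sione and Csilla) are combined into a pool of ₹200,000.
That pool (₹200,000) is divided at the grandchildren's generation equally among Eira, Oskar, Lena, Zane, and Marit: ₹40,000 each.

Eira receives ₹40,000.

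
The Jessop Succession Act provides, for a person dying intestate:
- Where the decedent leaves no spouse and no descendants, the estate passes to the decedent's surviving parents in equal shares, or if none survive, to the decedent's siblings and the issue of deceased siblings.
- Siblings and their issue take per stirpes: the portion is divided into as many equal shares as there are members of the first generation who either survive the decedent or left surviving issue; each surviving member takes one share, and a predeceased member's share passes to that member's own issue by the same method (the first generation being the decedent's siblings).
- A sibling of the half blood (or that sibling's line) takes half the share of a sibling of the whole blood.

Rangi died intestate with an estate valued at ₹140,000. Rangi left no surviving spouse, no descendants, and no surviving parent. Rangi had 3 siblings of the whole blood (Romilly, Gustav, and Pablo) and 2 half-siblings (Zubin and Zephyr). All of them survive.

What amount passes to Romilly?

The entire ₹140,000 passes to the siblings and their issue.
Counting each half-blood sibling's line as half a unit, there are 4 units in ₹140,000, so one unit is ₹35,000. Whole-blood lines (Romilly, Gustav, and Pablo) take ₹35,000 each; half-blood lines (Zubin and Zephyr) take ₹17,500 each.

Romilly receives ₹35,000.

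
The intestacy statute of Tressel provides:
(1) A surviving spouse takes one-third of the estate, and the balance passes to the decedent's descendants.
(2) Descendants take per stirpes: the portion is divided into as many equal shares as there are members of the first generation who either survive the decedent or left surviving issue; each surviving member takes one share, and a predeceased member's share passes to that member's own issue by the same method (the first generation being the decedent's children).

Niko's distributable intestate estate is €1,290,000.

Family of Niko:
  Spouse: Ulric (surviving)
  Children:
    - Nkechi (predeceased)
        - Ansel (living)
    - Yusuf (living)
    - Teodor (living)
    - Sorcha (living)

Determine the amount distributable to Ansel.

Ulric takes one-third of €1,290,000 = €430,000. The remaining €860,000 passes to the descendants.
The descendants' portion (€860,000) is divided into 4 shares of €215,000: Yusuf, Teodor, and Sorcha each take €215,000; Nkechi's €215,000 share passes to Nkechi's issue.
Nkechi's share (€215,000) passes entirely to Ansel.

Ansel receives €215,000.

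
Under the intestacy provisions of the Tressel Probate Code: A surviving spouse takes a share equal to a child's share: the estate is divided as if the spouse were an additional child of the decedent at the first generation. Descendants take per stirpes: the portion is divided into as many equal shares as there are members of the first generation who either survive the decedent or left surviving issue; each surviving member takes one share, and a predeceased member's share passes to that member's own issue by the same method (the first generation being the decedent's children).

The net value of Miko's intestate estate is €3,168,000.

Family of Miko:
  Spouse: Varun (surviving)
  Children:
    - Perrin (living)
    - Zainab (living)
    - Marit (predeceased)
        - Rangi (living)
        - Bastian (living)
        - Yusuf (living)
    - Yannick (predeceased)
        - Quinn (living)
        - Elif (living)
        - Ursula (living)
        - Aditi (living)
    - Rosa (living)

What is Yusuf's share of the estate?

Yusuf receives €176,000.

The spouse counts as an additional share at the children's level, so there are 6 primary shares of €528,000. Varun takes one such share (€528,000).
The children's combined portion (€2,640,000) is divided into 5 shares of €528,000: Perrin, Zainab, and Rosa each take €528,000; Marit's €528,000 share passes to Marit's issue; Yannick's €528,000 share passes to Yannick's issue.
Marit's share (€528,000) is divided into 3 shares of €176,000: Rangi, Bastian, and Yusuf each take €176,000.
Yannick's share (€528,000) is divided into 4 shares of €132,000: Quinn, Elif, Ursula, and Aditi each take €132,000.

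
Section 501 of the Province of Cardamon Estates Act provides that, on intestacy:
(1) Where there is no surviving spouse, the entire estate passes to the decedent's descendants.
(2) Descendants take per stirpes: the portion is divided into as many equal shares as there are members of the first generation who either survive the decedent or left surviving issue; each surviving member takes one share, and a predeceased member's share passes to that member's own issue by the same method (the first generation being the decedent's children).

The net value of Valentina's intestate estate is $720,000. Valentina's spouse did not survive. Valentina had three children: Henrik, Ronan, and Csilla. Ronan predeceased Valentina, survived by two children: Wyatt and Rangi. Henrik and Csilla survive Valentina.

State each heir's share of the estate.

The entire $720,000 passes to the descendants.
That amount ($720,000) is divided into 3 shares of $240,000: Henrik and Csilla each take $240,000; Ronan's $240,000 share passes to Ronan's issue.
Ronan's share ($240,000) is divided into 2 shares of $120,000: Wyatt and Rangi each take $120,000.

Henrik: $240,000; Wyatt: $120,000; Rangi: $120,000; Csilla: $240,000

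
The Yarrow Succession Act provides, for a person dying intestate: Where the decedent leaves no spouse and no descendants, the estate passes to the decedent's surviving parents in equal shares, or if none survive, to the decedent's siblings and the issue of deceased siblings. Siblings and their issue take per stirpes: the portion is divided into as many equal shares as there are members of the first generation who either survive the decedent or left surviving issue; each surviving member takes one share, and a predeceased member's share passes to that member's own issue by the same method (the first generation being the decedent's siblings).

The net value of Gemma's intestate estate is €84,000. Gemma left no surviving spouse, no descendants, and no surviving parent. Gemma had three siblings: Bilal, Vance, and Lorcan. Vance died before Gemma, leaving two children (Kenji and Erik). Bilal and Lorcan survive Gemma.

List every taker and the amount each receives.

Bilal: €28,000; Kenji: €14,000; Erik: €14,000; Lorcan: €28,000

The entire €84,000 passes to the siblings and their issue.
That amount (€84,000) is divided into 3 shares of €28,000: Bilal and Lorcan each take €28,000; Vance's €28,000 share passes to Vance's issue.
Vance's share (€28,000) is divided into 2 shares of €14,000: Kenji and Erik each take €14,000.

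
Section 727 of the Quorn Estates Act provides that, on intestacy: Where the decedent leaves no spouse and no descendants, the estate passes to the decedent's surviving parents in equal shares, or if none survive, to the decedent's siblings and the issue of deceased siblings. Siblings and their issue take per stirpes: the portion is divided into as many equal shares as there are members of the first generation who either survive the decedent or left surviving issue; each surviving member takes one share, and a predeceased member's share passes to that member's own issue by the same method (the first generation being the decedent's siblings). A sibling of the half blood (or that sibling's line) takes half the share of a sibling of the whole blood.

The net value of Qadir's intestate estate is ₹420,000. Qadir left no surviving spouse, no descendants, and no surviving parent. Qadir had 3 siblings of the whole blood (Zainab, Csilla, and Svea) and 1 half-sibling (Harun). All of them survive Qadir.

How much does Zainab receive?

The entire ₹420,000 passes to the siblings and their issue.
Counting each half-blood sibling's line as half a unit, there are 7/2 units in ₹420,000, so one unit is ₹120,000. Whole-blood lines (Zainab, Csilla, and Svea) take ₹120,000 each; half-blood lines (Harun) take ₹60,000 each.

Zainab receives ₹120,000.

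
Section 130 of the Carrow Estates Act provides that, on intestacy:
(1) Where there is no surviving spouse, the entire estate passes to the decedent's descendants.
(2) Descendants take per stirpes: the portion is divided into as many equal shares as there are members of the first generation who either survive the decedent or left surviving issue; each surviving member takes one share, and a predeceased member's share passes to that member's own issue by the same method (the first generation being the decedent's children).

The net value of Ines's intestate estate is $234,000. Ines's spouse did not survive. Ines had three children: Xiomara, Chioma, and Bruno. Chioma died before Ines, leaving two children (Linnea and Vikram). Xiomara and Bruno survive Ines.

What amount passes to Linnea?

Linnea receives $39,000.

The entire $234,000 passes to the descendants.
That amount ($234,000) is divided into 3 shares of $78,000: Xiomara and Bruno each take $78,000; Chioma's $78,000 share passes to Chioma's issue.
Chioma's share ($78,000) is divided into 2 shares of $39,000: Linnea and Vikram each take $39,000.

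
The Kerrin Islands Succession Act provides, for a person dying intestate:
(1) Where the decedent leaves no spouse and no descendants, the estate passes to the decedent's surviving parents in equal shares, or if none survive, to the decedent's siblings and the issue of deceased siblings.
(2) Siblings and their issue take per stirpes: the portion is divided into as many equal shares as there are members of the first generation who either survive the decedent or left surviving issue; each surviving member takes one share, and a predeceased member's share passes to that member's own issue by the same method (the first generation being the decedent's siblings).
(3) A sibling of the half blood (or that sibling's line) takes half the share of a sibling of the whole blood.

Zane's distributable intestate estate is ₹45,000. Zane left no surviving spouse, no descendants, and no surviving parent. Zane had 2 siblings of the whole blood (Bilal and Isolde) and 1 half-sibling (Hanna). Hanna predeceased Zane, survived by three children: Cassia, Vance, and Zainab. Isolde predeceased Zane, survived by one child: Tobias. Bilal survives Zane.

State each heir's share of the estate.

Cassia: ₹3,000; Vance: ₹3,000; Zainab: ₹3,000; Bilal: ₹18,000; Tobias: ₹18,000

The entire ₹45,000 passes to the siblings and their issue.
Counting each half-blood sibling's line as half a unit, there are 5/2 units in ₹45,000, so one unit is ₹18,000. Whole-blood lines (Bilal and Isolde) take ₹18,000 each; half-blood lines (Hanna) take ₹9,000 each.
Hanna's share (₹9,000) is divided into 3 shares of ₹3,000: Cassia, Vance, and Zainab each take ₹3,000.
Isolde's share (₹18,000) passes entirely to Tobias.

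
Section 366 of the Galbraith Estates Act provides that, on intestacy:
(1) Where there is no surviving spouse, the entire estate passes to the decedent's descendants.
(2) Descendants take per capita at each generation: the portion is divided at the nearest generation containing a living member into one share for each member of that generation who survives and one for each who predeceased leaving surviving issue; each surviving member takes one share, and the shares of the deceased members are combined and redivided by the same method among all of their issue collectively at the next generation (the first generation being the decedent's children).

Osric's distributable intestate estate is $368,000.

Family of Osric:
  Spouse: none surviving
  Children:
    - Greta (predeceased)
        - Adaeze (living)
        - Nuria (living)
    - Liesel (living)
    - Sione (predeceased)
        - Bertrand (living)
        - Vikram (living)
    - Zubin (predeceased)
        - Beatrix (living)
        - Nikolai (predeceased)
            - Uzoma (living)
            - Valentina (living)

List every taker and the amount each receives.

The entire $368,000 passes to the descendants.
That amount ($368,000) is divided at the children's generation into 4 shares of $92,000. Liesel takes $92,000. The 3 shares of the deceased (Greta, Sione, and Zubin) are combined into a pool of $276,000.
That pool ($276,000) is divided at the grandchildren's generation into 6 shares of $46,000. Adaeze, Nuria, Bertrand, Vikram, and Beatrix each take $46,000. The remaining share for the deceased Nikolai ($46,000) is carried to the next generation.
That pool ($46,000) is divided at the great-grandchildren's generation equally among Uzoma and Valentina: $23,000 each.

Adaeze: $46,000; Nuria: $46,000; Liesel: $92,000; Bertrand: $46,000; Vikram: $46,000; Beatrix: $46,000; Uzoma: $23,000; Valentina: $23,000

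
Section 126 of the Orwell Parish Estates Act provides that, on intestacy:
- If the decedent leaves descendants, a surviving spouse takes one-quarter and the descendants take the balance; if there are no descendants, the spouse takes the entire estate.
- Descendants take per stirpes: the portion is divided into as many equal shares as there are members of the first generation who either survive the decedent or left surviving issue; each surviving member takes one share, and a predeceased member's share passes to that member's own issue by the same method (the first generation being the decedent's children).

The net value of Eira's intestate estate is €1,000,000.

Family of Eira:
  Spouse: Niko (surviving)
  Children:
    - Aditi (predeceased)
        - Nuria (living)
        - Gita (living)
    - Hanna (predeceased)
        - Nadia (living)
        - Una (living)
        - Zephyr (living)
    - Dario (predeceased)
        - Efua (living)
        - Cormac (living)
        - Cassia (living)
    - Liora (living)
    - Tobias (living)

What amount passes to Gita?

Gita receives €75,000.

Niko takes one-quarter of €1,000,000 = €250,000. The remaining €750,000 passes to the descendants.
The descendants' portion (€750,000) is divided into 5 shares of €150,000: Liora and Tobias each take €150,000; Aditi's €150,000 share passes to Aditi's issue; Hanna's €150,000 share passes to Hanna's issue; Dario's €150,000 share passes to Dario's issue.
Aditi's share (€150,000) is divided into 2 shares of €75,000: Nuria and Gita each take €75,000.
Hanna's share (€150,000) is divided into 3 shares of €50,000: Nadia, Una, and Zephyr each take €50,000.
Dario's share (€150,000) is divided into 3 shares of €50,000: Efua, Cormac, and Cassia each take €50,000.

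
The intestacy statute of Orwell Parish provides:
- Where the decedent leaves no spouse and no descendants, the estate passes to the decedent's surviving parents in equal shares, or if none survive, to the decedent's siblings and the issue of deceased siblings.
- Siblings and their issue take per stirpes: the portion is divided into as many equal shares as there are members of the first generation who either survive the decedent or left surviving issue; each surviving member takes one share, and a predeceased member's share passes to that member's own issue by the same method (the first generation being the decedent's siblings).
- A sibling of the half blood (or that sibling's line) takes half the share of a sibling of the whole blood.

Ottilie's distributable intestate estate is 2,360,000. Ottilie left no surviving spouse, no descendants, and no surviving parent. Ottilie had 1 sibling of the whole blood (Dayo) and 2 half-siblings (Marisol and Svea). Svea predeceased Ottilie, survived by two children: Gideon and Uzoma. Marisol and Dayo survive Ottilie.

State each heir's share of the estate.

Marisol: 590,000; Gideon: 295,000; Uzoma: 295,000; Dayo: 1,180,000

The entire 2,360,000 passes to the siblings and their issue.
Counting each half-blood sibling's line as half a unit, there are 2 units in 2,360,000, so one unit is 1,180,000. Whole-blood lines (Dayo) take 1,180,000 each; half-blood lines (Marisol and Svea) take 590,000 each.
Svea's share (590,000) is divided into 2 shares of 295,000: Gideon and Uzoma each take 295,000.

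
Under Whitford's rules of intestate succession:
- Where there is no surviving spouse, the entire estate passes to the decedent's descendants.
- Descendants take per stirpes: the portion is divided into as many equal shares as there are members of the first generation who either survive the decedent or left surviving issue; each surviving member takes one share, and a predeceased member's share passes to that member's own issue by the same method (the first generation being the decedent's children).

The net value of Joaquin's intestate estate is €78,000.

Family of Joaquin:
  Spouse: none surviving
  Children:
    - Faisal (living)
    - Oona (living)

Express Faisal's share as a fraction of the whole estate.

The entire €78,000 passes to the descendants.
That amount (€78,000) is divided into 2 shares of €39,000: Faisal and Oona each take €39,000.

Faisal receives 1/2 of the estate.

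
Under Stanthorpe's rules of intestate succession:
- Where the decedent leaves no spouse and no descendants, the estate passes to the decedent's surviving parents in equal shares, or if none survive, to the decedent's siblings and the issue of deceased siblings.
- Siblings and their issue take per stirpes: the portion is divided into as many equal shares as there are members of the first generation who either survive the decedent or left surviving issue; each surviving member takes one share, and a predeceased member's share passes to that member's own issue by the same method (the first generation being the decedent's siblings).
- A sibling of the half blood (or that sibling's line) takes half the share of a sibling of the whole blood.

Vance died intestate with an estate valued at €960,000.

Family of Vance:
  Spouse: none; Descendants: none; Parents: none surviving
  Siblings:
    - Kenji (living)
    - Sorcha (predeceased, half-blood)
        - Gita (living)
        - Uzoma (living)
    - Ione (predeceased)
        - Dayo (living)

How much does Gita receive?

The entire €960,000 passes to the siblings and their issue.
Counting each half-blood sibling's line as half a unit, there are 5/2 units in €960,000, so one unit is €384,000. Whole-blood lines (Kenji and Ione) take €384,000 each; half-blood lines (Sorcha) take €192,000 each.
Sorcha's share (€192,000) is divided into 2 shares of €96,000: Gita and Uzoma each take €96,000.
Ione's share (€384,000) passes entirely to Dayo.

Gita receives €96,000.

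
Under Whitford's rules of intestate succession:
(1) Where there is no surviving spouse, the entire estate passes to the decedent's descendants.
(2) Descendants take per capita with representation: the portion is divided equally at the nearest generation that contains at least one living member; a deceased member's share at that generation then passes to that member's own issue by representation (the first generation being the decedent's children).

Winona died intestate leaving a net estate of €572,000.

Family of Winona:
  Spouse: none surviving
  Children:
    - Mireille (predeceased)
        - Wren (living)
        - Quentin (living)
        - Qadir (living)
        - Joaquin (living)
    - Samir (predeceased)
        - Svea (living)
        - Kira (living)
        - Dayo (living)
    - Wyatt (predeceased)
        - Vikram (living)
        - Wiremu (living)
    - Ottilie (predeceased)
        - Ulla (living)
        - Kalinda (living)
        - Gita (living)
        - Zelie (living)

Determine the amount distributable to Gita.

The entire €572,000 passes to the descendants.
No child survives, so the initial division is made at the grandchildren's generation.
That amount (€572,000) is divided into 13 shares of €44,000: Wren, Quentin, Qadir, Joaquin, Svea, Kira, Dayo, Vikram, Wiremu, Ulla, Kalinda, Gita, and Zelie each take €44,000.

Gita receives €44,000.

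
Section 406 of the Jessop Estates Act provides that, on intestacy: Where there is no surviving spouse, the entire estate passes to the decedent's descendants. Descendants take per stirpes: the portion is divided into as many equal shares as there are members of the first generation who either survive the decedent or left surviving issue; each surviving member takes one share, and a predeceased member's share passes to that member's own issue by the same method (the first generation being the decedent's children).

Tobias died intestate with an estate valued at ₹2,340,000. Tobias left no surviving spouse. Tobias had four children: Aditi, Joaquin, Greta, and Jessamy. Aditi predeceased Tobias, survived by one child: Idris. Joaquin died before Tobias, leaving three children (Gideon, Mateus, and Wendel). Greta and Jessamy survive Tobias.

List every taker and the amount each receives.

The entire ₹2,340,000 passes to the descendants.
That amount (₹2,340,000) is divided into 4 shares of ₹585,000: Greta and Jessamy each take ₹585,000; Aditi's ₹585,000 share passes to Aditi's issue; Joaquin's ₹585,000 share passes to Joaquin's issue.
Aditi's share (₹585,000) passes entirely to Idris.
Joaquin's share (₹585,000) is divided into 3 shares of ₹195,000: Gideon, Mateus, and Wendel each take ₹195,000.

Idris: ₹585,000; Gideon: ₹195,000; Mateus: ₹195,000; Wendel: ₹195,000; Greta: ₹585,000; Jessamy: ₹585,000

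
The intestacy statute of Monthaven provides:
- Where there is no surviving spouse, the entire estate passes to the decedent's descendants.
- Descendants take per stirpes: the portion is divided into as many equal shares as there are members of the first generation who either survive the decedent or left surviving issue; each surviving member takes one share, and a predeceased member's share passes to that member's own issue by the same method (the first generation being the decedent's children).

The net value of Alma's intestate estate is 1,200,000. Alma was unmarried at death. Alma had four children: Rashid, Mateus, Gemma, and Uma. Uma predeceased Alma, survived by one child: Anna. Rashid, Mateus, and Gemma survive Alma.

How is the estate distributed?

The entire 1,200,000 passes to the descendants.
That amount (1,200,000) is divided into 4 shares of 300,000: Rashid, Mateus, and Gemma each take 300,000; Uma's 300,000 share passes to Uma's issue.
Uma's share (300,000) passes entirely to Anna.

Rashid: 300,000; Mateus: 300,000; Gemma: 300,000; Anna: 300,000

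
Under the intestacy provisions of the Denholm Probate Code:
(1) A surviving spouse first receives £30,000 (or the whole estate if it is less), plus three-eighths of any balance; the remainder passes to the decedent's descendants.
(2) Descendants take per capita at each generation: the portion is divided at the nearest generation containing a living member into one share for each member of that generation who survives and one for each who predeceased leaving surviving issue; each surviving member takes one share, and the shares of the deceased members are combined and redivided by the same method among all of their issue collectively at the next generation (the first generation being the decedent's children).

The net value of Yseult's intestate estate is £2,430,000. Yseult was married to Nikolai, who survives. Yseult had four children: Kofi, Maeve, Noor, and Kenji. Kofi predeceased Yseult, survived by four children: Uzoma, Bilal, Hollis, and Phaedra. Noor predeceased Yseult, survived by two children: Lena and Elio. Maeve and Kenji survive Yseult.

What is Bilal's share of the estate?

Bilal receives £125,000.

Nikolai first takes £30,000, leaving a balance of £2,400,000. Nikolai then takes three-eighths of the balance (£900,000), for a total of £930,000. The remaining £1,500,000 passes to the descendants.
The descendants' portion (£1,500,000) is divided at the children's generation into 4 shares of £375,000. Maeve and Kenji each take £375,000. The 2 shares of the deceased (Kofi and Noor) are combined into a pool of £750,000.
That pool (£750,000) is divided at the grandchildren's generation equally among Uzoma, Bilal, Hollis, Phaedra, Lena, and Elio: £125,000 each.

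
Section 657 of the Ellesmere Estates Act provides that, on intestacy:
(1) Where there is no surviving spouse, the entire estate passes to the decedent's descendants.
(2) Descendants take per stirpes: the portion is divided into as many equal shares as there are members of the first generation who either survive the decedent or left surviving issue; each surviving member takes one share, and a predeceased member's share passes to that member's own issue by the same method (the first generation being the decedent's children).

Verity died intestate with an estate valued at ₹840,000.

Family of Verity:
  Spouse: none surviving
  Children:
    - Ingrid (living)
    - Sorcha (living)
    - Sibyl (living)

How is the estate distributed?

The entire ₹840,000 passes to the descendants.
That amount (₹840,000) is divided into 3 shares of ₹280,000: Ingrid, Sorcha, and Sibyl each take ₹280,000.

Ingrid: ₹280,000; Sorcha: ₹280,000; Sibyl: ₹280,000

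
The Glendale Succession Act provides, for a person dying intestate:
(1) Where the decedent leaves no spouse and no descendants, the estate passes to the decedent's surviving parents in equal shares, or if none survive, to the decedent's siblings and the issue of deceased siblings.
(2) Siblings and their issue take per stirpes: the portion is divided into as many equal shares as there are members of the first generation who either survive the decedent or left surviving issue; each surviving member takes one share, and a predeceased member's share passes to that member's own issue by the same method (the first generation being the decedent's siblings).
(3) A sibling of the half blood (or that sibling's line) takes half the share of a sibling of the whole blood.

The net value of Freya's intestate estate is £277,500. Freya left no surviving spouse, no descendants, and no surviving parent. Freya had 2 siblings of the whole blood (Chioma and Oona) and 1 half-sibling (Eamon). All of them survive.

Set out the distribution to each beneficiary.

The entire £277,500 passes to the siblings and their issue.
Counting each half-blood sibling's line as half a unit, there are 5/2 units in £277,500, so one unit is £111,000. Whole-blood lines (Chioma and Oona) take £111,000 each; half-blood lines (Eamon) take £55,500 each.

Chioma: £111,000; Eamon: £55,500; Oona: £111,000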